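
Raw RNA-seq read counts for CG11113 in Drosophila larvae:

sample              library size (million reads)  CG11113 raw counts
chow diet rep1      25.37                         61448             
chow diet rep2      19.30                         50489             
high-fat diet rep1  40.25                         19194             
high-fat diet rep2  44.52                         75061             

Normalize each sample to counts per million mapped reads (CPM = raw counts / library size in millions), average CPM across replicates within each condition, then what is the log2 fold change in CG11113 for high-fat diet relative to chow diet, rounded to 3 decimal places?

CPM(chow diet rep1) = 61448 / 25.37 = 2422.0733
CPM(chow diet rep2) = 50489 / 19.30 = 2616.0104
CPM(high-fat diet rep1) = 19194 / 40.25 = 476.8696
CPM(high-fat diet rep2) = 75061 / 44.52 = 1686.0063
mean CPM(chow diet) = 2519.0418; mean CPM(high-fat diet) = 1081.4379
Fold change = 1081.4379 / 2519.0418 = 0.42931
log2(0.42931) = -1.2199

-1.220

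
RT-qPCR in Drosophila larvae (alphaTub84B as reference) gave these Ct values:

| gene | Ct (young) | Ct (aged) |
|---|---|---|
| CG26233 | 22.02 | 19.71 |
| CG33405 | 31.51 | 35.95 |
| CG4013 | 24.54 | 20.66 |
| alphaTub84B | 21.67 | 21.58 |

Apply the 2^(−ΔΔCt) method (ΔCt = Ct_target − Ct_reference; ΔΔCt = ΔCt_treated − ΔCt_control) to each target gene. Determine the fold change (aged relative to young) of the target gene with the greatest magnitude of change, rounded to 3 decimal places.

0.043

CG26233: ΔΔCt = (19.71−21.58) − (22.02−21.67) = -1.87 − 0.35 = -2.22; fold change = 2^2.22 = 4.659
CG33405: ΔΔCt = (35.95−21.58) − (31.51−21.67) = 14.37 − 9.84 = 4.53; fold change = 2^-4.53 = 0.043
CG4013: ΔΔCt = (20.66−21.58) − (24.54−21.67) = -0.92 − 2.87 = -3.79; fold change = 2^3.79 = 13.833
CG33405 has the largest |ΔΔCt| = 4.53.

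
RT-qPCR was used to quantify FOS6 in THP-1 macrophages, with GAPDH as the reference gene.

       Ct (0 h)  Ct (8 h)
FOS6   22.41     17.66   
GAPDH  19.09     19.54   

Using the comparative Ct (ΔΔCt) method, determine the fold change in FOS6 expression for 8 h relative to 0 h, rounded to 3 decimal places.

36.758

ΔCt(0 h) = 22.410 − 19.090 = 3.320
ΔCt(8 h) = 17.660 − 19.540 = -1.880
ΔΔCt = -1.880 − 3.320 = -5.200
Fold change = 2^(−(-5.200)) = 2^5.200 = 36.7583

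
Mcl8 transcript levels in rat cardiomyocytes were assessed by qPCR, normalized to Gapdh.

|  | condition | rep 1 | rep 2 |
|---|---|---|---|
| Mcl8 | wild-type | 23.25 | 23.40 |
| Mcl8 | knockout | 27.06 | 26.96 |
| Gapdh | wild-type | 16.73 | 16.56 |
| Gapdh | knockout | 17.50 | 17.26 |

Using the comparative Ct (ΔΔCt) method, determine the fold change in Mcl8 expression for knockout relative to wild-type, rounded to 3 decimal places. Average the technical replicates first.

Mean Ct: Mcl8 wild-type 23.325; Mcl8 knockout 27.010; Gapdh wild-type 16.645; Gapdh knockout 17.380
ΔCt(wild-type) = 23.325 − 16.645 = 6.680
ΔCt(knockout) = 27.010 − 17.380 = 9.630
ΔΔCt = 9.630 − 6.680 = 2.950
Fold change = 2^(−2.950) = 0.1294

0.129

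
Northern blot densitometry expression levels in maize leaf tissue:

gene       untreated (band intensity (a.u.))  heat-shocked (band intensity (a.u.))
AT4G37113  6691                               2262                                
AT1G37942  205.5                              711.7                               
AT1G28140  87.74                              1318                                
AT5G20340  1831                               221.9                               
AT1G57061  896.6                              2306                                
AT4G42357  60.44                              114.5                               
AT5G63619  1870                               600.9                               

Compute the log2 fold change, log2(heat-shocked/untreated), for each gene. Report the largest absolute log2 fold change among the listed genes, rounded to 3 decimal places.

3.909

log2(2262/6691) = -1.565  (AT4G37113)
log2(711.7/205.5) = 1.792  (AT1G37942)
log2(1318/87.74) = 3.909  (AT1G28140)
log2(221.9/1831) = -3.045  (AT5G20340)
log2(2306/896.6) = 1.363  (AT1G57061)
log2(114.5/60.44) = 0.922  (AT4G42357)
log2(600.9/1870) = -1.638  (AT5G63619)
The largest magnitude belongs to AT1G28140.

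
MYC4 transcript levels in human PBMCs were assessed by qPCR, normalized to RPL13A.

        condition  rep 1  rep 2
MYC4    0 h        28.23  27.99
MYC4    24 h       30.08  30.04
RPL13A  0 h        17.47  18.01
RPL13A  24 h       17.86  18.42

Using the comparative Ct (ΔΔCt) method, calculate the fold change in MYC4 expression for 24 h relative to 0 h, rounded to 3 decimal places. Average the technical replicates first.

0.342

Mean Ct: MYC4 0 h 28.110; MYC4 24 h 30.060; RPL13A 0 h 17.740; RPL13A 24 h 18.140
ΔCt(0 h) = 28.110 − 17.740 = 10.370
ΔCt(24 h) = 30.060 − 18.140 = 11.920
ΔΔCt = 11.920 − 10.370 = 1.550
Fold change = 2^(−1.550) = 0.3415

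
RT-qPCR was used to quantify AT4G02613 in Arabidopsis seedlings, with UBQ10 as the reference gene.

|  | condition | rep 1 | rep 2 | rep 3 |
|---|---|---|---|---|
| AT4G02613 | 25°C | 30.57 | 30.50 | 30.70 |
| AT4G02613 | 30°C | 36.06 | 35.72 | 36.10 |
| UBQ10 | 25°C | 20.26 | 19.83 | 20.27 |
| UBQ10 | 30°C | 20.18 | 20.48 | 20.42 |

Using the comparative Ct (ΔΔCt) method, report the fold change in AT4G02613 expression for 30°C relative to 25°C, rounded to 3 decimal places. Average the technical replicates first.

Mean Ct: AT4G02613 25°C 30.590; AT4G02613 30°C 35.960; UBQ10 25°C 20.120; UBQ10 30°C 20.360
ΔCt(25°C) = 30.590 − 20.120 = 10.470
ΔCt(30°C) = 35.960 − 20.360 = 15.600
ΔΔCt = 15.600 − 10.470 = 5.130
Fold change = 2^(−5.130) = 0.0286

0.029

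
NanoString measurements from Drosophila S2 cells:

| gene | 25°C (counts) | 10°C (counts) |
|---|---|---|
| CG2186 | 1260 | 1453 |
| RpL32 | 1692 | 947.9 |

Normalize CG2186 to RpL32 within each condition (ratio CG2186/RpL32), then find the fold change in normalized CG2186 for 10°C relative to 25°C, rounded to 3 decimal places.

CG2186/RpL32 (25°C) = 1260 / 1692 = 0.74468
CG2186/RpL32 (10°C) = 1453 / 947.9 = 1.5329
Fold change = 1.5329 / 0.74468 = 2.0584

2.058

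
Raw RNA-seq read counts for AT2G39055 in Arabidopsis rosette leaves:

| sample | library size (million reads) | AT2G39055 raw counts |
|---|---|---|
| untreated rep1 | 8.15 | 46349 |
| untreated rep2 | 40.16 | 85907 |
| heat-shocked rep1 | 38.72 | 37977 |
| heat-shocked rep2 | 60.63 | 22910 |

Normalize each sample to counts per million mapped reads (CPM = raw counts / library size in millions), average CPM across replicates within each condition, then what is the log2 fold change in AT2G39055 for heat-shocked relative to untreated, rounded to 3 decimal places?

-2.526

CPM(untreated rep1) = 46349 / 8.15 = 5686.9939
CPM(untreated rep2) = 85907 / 40.16 = 2139.1185
CPM(heat-shocked rep1) = 37977 / 38.72 = 980.8110
CPM(heat-shocked rep2) = 22910 / 60.63 = 377.8657
mean CPM(untreated) = 3913.0562; mean CPM(heat-shocked) = 679.3383
Fold change = 679.3383 / 3913.0562 = 0.17361
log2(0.17361) = -2.5261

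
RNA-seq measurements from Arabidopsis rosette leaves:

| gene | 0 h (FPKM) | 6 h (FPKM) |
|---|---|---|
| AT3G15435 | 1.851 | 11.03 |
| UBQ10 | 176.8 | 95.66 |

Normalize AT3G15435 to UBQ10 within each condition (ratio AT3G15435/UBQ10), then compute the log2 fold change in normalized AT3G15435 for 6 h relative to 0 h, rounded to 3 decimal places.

3.461

AT3G15435/UBQ10 (0 h) = 1.851 / 176.8 = 0.010469
AT3G15435/UBQ10 (6 h) = 11.03 / 95.66 = 0.1153
Fold change = 0.1153 / 0.010469 = 11.0134
log2(11.0134) = 3.4612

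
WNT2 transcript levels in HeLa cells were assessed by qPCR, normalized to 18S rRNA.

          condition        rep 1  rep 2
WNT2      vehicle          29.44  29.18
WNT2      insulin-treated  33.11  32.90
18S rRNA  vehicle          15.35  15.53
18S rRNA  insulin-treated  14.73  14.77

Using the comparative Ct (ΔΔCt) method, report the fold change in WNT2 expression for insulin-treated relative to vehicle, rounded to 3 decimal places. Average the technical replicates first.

Mean Ct: WNT2 vehicle 29.310; WNT2 insulin-treated 33.005; 18S rRNA vehicle 15.440; 18S rRNA insulin-treated 14.750
ΔCt(vehicle) = 29.310 − 15.440 = 13.870
ΔCt(insulin-treated) = 33.005 − 14.750 = 18.255
ΔΔCt = 18.255 − 13.870 = 4.385
Fold change = 2^(−4.385) = 0.0479

0.048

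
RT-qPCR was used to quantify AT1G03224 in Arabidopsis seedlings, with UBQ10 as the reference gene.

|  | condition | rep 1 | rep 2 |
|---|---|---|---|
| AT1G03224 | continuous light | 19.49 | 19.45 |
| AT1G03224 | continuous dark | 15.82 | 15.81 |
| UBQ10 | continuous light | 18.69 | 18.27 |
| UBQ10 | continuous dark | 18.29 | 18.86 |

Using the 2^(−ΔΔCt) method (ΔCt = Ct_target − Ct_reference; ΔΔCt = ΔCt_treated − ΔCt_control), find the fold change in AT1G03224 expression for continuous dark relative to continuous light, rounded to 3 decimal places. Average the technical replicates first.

13.454

Mean Ct: AT1G03224 continuous light 19.470; AT1G03224 continuous dark 15.815; UBQ10 continuous light 18.480; UBQ10 continuous dark 18.575
ΔCt(continuous light) = 19.470 − 18.480 = 0.990
ΔCt(continuous dark) = 15.815 − 18.575 = -2.760
ΔΔCt = -2.760 − 0.990 = -3.750
Fold change = 2^(−(-3.750)) = 2^3.750 = 13.4543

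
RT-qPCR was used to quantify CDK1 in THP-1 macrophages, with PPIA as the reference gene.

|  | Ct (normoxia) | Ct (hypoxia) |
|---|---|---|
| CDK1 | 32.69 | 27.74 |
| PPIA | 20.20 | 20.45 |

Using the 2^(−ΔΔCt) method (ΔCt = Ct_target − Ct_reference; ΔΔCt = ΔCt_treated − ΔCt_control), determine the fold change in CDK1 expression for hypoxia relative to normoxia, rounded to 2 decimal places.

36.76

ΔCt(normoxia) = 32.690 − 20.200 = 12.490
ΔCt(hypoxia) = 27.740 − 20.450 = 7.290
ΔΔCt = 7.290 − 12.490 = -5.200
Fold change = 2^(−(-5.200)) = 2^5.200 = 36.758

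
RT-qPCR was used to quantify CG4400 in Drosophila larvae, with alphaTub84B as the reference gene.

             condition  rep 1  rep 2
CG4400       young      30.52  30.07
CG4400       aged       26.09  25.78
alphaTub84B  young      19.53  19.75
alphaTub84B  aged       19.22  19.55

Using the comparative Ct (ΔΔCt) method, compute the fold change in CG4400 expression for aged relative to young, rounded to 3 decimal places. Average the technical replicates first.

Mean Ct: CG4400 young 30.295; CG4400 aged 25.935; alphaTub84B young 19.640; alphaTub84B aged 19.385
ΔCt(young) = 30.295 − 19.640 = 10.655
ΔCt(aged) = 25.935 − 19.385 = 6.550
ΔΔCt = 6.550 − 10.655 = -4.105
Fold change = 2^(−(-4.105)) = 2^4.105 = 17.2079

17.208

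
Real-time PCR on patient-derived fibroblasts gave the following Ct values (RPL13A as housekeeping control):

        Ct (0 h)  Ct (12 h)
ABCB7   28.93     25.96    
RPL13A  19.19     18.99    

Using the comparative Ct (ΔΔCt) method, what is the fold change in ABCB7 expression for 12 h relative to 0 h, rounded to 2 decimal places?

6.82

ΔCt(0 h) = 28.930 − 19.190 = 9.740
ΔCt(12 h) = 25.960 − 18.990 = 6.970
ΔΔCt = 6.970 − 9.740 = -2.770
Fold change = 2^(−(-2.770)) = 2^2.770 = 6.821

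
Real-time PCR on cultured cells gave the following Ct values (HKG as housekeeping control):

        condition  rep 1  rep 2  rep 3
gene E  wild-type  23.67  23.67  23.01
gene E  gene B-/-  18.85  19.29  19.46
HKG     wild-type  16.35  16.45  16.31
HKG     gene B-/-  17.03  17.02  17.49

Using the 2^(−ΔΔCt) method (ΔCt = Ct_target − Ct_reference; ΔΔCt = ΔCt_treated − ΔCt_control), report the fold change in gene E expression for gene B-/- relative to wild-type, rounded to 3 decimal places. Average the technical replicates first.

33.359

Mean Ct: gene E wild-type 23.450; gene E gene B-/- 19.200; HKG wild-type 16.370; HKG gene B-/- 17.180
ΔCt(wild-type) = 23.450 − 16.370 = 7.080
ΔCt(gene B-/-) = 19.200 − 17.180 = 2.020
ΔΔCt = 2.020 − 7.080 = -5.060
Fold change = 2^(−(-5.060)) = 2^5.060 = 33.3589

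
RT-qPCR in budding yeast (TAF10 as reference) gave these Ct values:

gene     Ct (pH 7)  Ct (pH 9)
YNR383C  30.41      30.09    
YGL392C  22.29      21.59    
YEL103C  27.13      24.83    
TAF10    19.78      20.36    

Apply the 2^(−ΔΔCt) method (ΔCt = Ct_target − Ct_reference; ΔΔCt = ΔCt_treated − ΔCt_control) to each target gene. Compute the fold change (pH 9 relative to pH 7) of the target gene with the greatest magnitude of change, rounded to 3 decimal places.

7.362

YNR383C: ΔΔCt = (30.09−20.36) − (30.41−19.78) = 9.73 − 10.63 = -0.90; fold change = 2^0.90 = 1.866
YGL392C: ΔΔCt = (21.59−20.36) − (22.29−19.78) = 1.23 − 2.51 = -1.28; fold change = 2^1.28 = 2.428
YEL103C: ΔΔCt = (24.83−20.36) − (27.13−19.78) = 4.47 − 7.35 = -2.88; fold change = 2^2.88 = 7.362
YEL103C has the largest |ΔΔCt| = 2.88.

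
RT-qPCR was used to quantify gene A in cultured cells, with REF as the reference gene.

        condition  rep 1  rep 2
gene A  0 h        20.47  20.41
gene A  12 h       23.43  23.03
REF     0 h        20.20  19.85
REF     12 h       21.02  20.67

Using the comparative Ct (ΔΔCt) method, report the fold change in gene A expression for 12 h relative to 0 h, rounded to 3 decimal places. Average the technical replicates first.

0.255

Mean Ct: gene A 0 h 20.440; gene A 12 h 23.230; REF 0 h 20.025; REF 12 h 20.845
ΔCt(0 h) = 20.440 − 20.025 = 0.415
ΔCt(12 h) = 23.230 − 20.845 = 2.385
ΔΔCt = 2.385 − 0.415 = 1.970
Fold change = 2^(−1.970) = 0.2553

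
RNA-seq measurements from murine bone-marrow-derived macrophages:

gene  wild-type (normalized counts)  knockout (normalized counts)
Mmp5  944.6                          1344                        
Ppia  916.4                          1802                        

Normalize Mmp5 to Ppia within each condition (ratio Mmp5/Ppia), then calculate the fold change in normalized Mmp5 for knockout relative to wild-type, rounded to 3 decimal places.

0.724

Mmp5/Ppia (wild-type) = 944.6 / 916.4 = 1.0308
Mmp5/Ppia (knockout) = 1344 / 1802 = 0.74584
Fold change = 0.74584 / 1.0308 = 0.7236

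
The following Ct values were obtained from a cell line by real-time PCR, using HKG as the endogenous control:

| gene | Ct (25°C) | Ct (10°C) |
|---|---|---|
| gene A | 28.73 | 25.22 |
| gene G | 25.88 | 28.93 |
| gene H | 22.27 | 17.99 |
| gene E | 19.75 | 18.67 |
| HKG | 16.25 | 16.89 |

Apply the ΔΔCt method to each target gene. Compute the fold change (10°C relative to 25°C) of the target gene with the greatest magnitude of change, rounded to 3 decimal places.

gene A: ΔΔCt = (25.22−16.89) − (28.73−16.25) = 8.33 − 12.48 = -4.15; fold change = 2^4.15 = 17.753
gene G: ΔΔCt = (28.93−16.89) − (25.88−16.25) = 12.04 − 9.63 = 2.41; fold change = 2^-2.41 = 0.188
gene H: ΔΔCt = (17.99−16.89) − (22.27−16.25) = 1.10 − 6.02 = -4.92; fold change = 2^4.92 = 30.274
gene E: ΔΔCt = (18.67−16.89) − (19.75−16.25) = 1.78 − 3.50 = -1.72; fold change = 2^1.72 = 3.294
gene H has the largest |ΔΔCt| = 4.92.

30.274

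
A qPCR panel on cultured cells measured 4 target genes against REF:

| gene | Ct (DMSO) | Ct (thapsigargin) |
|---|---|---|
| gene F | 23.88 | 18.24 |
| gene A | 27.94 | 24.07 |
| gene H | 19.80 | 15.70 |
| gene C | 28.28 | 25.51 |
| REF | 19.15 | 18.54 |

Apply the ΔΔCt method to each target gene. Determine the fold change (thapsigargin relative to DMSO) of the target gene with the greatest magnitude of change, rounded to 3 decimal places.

32.672

gene F: ΔΔCt = (18.24−18.54) − (23.88−19.15) = -0.30 − 4.73 = -5.03; fold change = 2^5.03 = 32.672
gene A: ΔΔCt = (24.07−18.54) − (27.94−19.15) = 5.53 − 8.79 = -3.26; fold change = 2^3.26 = 9.580
gene H: ΔΔCt = (15.70−18.54) − (19.80−19.15) = -2.84 − 0.65 = -3.49; fold change = 2^3.49 = 11.236
gene C: ΔΔCt = (25.51−18.54) − (28.28−19.15) = 6.97 − 9.13 = -2.16; fold change = 2^2.16 = 4.469
gene F has the largest |ΔΔCt| = 5.03.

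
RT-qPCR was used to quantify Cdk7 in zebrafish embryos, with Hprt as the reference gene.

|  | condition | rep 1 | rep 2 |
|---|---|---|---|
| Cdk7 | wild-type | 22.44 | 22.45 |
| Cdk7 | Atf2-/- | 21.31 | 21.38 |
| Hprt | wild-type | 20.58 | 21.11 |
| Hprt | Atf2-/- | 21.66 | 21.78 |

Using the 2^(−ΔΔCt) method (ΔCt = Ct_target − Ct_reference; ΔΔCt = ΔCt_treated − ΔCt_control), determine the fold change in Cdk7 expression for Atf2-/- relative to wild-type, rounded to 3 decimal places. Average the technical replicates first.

Mean Ct: Cdk7 wild-type 22.445; Cdk7 Atf2-/- 21.345; Hprt wild-type 20.845; Hprt Atf2-/- 21.720
ΔCt(wild-type) = 22.445 − 20.845 = 1.600
ΔCt(Atf2-/-) = 21.345 − 21.720 = -0.375
ΔΔCt = -0.375 − 1.600 = -1.975
Fold change = 2^(−(-1.975)) = 2^1.975 = 3.9313

3.931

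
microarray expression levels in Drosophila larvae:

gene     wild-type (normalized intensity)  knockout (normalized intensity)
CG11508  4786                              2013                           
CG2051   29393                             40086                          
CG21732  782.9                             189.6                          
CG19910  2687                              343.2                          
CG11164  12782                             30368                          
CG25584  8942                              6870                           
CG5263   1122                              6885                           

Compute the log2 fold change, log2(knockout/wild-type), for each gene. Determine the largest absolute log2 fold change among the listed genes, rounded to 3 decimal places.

log2(2013/4786) = -1.249  (CG11508)
log2(40086/29393) = 0.448  (CG2051)
log2(189.6/782.9) = -2.046  (CG21732)
log2(343.2/2687) = -2.969  (CG19910)
log2(30368/12782) = 1.248  (CG11164)
log2(6870/8942) = -0.380  (CG25584)
log2(6885/1122) = 2.617  (CG5263)
The largest magnitude belongs to CG19910.

2.969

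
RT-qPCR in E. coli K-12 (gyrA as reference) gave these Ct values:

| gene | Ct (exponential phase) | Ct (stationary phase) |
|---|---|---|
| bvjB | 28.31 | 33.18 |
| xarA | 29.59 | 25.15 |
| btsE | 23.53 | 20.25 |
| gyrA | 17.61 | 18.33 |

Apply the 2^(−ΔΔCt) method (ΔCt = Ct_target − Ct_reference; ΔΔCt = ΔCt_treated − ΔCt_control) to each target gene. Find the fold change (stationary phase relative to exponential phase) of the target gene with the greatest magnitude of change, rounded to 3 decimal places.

bvjB: ΔΔCt = (33.18−18.33) − (28.31−17.61) = 14.85 − 10.70 = 4.15; fold change = 2^-4.15 = 0.056
xarA: ΔΔCt = (25.15−18.33) − (29.59−17.61) = 6.82 − 11.98 = -5.16; fold change = 2^5.16 = 35.753
btsE: ΔΔCt = (20.25−18.33) − (23.53−17.61) = 1.92 − 5.92 = -4.00; fold change = 2^4.00 = 16.000
xarA has the largest |ΔΔCt| = 5.16.

35.753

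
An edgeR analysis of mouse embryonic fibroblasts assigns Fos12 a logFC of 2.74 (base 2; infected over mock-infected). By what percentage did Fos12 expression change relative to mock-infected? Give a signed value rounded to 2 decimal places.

Fold change = 2^(2.74) = 6.6807
Percent change = (FC − 1) × 100% = (6.6807 − 1) × 100 = 568.07%

568.07%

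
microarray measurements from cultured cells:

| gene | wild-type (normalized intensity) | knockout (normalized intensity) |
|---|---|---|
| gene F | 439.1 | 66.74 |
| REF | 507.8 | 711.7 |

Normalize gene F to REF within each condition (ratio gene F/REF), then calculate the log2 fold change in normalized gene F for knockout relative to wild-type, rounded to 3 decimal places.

gene F/REF (wild-type) = 439.1 / 507.8 = 0.86471
gene F/REF (knockout) = 66.74 / 711.7 = 0.093775
Fold change = 0.093775 / 0.86471 = 0.1084
log2(0.1084) = -3.2049

-3.205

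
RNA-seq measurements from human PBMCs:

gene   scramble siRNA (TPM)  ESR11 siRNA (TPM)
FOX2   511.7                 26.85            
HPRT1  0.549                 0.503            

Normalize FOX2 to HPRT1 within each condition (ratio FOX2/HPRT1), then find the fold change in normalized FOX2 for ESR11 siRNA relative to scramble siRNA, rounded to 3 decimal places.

FOX2/HPRT1 (scramble siRNA) = 511.7 / 0.549 = 932.06
FOX2/HPRT1 (ESR11 siRNA) = 26.85 / 0.503 = 53.38
Fold change = 53.38 / 932.06 = 0.0573

0.057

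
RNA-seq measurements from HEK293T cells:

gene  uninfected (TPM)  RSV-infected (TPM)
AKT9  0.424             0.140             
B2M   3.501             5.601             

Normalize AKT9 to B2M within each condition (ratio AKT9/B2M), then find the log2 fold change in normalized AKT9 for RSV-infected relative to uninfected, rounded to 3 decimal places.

AKT9/B2M (uninfected) = 0.424 / 3.501 = 0.12111
AKT9/B2M (RSV-infected) = 0.140 / 5.601 = 0.024996
Fold change = 0.024996 / 0.12111 = 0.2064
log2(0.2064) = -2.2766

-2.277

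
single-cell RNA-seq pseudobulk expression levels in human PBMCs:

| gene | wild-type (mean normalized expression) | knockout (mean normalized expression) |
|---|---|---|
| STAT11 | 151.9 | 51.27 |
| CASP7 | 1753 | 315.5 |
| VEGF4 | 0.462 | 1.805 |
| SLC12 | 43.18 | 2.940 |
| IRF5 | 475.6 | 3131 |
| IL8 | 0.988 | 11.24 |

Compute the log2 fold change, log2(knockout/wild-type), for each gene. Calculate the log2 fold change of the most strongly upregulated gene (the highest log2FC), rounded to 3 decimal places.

log2(51.27/151.9) = -1.567  (STAT11)
log2(315.5/1753) = -2.474  (CASP7)
log2(1.805/0.462) = 1.966  (VEGF4)
log2(2.940/43.18) = -3.876  (SLC12)
log2(3131/475.6) = 2.719  (IRF5)
log2(11.24/0.988) = 3.508  (IL8)
IL8 is most strongly upregulated.

3.508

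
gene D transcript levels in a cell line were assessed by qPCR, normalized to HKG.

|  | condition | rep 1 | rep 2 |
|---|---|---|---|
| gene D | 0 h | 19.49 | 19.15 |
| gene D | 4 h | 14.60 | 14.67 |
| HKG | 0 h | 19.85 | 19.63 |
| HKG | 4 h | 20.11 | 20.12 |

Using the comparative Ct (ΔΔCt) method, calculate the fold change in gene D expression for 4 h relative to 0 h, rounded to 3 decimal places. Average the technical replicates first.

Mean Ct: gene D 0 h 19.320; gene D 4 h 14.635; HKG 0 h 19.740; HKG 4 h 20.115
ΔCt(0 h) = 19.320 − 19.740 = -0.420
ΔCt(4 h) = 14.635 − 20.115 = -5.480
ΔΔCt = -5.480 − (-0.420) = -5.060
Fold change = 2^(−(-5.060)) = 2^5.060 = 33.3589

33.359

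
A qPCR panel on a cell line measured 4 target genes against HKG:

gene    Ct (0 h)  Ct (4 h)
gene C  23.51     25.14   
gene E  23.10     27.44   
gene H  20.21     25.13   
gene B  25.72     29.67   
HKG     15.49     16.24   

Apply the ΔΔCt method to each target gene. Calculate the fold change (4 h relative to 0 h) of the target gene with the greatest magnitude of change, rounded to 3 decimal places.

0.056

gene C: ΔΔCt = (25.14−16.24) − (23.51−15.49) = 8.90 − 8.02 = 0.88; fold change = 2^-0.88 = 0.543
gene E: ΔΔCt = (27.44−16.24) − (23.10−15.49) = 11.20 − 7.61 = 3.59; fold change = 2^-3.59 = 0.083
gene H: ΔΔCt = (25.13−16.24) − (20.21−15.49) = 8.89 − 4.72 = 4.17; fold change = 2^-4.17 = 0.056
gene B: ΔΔCt = (29.67−16.24) − (25.72−15.49) = 13.43 − 10.23 = 3.20; fold change = 2^-3.20 = 0.109
gene H has the largest |ΔΔCt| = 4.17.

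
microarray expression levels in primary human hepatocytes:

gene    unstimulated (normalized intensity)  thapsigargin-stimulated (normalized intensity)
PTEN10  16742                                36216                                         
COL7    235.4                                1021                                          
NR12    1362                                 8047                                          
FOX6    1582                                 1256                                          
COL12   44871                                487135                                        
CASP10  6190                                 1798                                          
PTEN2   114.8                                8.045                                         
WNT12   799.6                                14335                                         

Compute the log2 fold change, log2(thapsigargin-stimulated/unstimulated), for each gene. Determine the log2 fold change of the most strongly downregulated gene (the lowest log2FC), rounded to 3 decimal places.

log2(36216/16742) = 1.113  (PTEN10)
log2(1021/235.4) = 2.117  (COL7)
log2(8047/1362) = 2.563  (NR12)
log2(1256/1582) = -0.333  (FOX6)
log2(487135/44871) = 3.440  (COL12)
log2(1798/6190) = -1.784  (CASP10)
log2(8.045/114.8) = -3.835  (PTEN2)
log2(14335/799.6) = 4.164  (WNT12)
PTEN2 is most strongly downregulated.

-3.835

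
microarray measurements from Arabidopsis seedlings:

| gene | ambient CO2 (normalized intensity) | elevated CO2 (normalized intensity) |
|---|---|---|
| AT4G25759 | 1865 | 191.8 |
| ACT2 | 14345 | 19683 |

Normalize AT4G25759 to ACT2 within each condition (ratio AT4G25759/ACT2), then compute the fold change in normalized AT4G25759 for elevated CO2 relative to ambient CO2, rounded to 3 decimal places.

0.075

AT4G25759/ACT2 (ambient CO2) = 1865 / 14345 = 0.13001
AT4G25759/ACT2 (elevated CO2) = 191.8 / 19683 = 0.0097444
Fold change = 0.0097444 / 0.13001 = 0.0750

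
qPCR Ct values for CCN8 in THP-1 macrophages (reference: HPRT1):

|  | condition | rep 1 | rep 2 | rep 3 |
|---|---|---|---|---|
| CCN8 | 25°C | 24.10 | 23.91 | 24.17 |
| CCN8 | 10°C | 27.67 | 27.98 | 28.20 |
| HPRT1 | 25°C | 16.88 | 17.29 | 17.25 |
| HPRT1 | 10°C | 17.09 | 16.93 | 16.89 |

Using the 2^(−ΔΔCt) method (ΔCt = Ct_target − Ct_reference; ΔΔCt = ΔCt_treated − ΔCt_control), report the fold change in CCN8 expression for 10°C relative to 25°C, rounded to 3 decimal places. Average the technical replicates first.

0.060

Mean Ct: CCN8 25°C 24.060; CCN8 10°C 27.950; HPRT1 25°C 17.140; HPRT1 10°C 16.970
ΔCt(25°C) = 24.060 − 17.140 = 6.920
ΔCt(10°C) = 27.950 − 16.970 = 10.980
ΔΔCt = 10.980 − 6.920 = 4.060
Fold change = 2^(−4.060) = 0.0600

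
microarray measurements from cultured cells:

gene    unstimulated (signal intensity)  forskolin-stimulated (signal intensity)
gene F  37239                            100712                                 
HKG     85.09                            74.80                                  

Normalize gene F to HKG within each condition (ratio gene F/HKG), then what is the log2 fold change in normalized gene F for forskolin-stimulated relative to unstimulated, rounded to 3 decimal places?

gene F/HKG (unstimulated) = 37239 / 85.09 = 437.64
gene F/HKG (forskolin-stimulated) = 100712 / 74.80 = 1346.4
Fold change = 1346.4 / 437.64 = 3.0765
log2(3.0765) = 1.6213

1.621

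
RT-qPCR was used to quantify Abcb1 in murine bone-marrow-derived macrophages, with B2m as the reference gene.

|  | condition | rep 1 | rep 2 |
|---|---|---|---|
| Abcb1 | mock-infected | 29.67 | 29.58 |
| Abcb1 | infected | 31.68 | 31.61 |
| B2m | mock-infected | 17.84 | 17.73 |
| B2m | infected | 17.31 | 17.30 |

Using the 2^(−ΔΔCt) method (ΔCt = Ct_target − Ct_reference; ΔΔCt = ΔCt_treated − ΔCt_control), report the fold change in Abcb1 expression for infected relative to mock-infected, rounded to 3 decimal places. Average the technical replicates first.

Mean Ct: Abcb1 mock-infected 29.625; Abcb1 infected 31.645; B2m mock-infected 17.785; B2m infected 17.305
ΔCt(mock-infected) = 29.625 − 17.785 = 11.840
ΔCt(infected) = 31.645 − 17.305 = 14.340
ΔΔCt = 14.340 − 11.840 = 2.500
Fold change = 2^(−2.500) = 0.1768

0.177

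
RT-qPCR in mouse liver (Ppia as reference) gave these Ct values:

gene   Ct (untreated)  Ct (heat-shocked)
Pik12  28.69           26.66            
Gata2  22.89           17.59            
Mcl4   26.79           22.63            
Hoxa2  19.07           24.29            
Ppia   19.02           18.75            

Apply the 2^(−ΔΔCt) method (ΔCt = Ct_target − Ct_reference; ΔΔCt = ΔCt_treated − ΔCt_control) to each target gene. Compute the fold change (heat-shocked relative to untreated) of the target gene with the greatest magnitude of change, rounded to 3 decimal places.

Pik12: ΔΔCt = (26.66−18.75) − (28.69−19.02) = 7.91 − 9.67 = -1.76; fold change = 2^1.76 = 3.387
Gata2: ΔΔCt = (17.59−18.75) − (22.89−19.02) = -1.16 − 3.87 = -5.03; fold change = 2^5.03 = 32.672
Mcl4: ΔΔCt = (22.63−18.75) − (26.79−19.02) = 3.88 − 7.77 = -3.89; fold change = 2^3.89 = 14.825
Hoxa2: ΔΔCt = (24.29−18.75) − (19.07−19.02) = 5.54 − 0.05 = 5.49; fold change = 2^-5.49 = 0.022
Hoxa2 has the largest |ΔΔCt| = 5.49.

0.022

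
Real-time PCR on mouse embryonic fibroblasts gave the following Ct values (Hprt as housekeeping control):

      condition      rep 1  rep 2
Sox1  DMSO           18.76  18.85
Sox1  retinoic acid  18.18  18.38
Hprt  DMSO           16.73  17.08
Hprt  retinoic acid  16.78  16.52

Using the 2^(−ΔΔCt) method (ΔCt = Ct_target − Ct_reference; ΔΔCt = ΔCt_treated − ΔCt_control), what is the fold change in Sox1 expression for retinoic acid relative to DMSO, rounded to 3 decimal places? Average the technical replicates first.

Mean Ct: Sox1 DMSO 18.805; Sox1 retinoic acid 18.280; Hprt DMSO 16.905; Hprt retinoic acid 16.650
ΔCt(DMSO) = 18.805 − 16.905 = 1.900
ΔCt(retinoic acid) = 18.280 − 16.650 = 1.630
ΔΔCt = 1.630 − 1.900 = -0.270
Fold change = 2^(−(-0.270)) = 2^0.270 = 1.2058

1.206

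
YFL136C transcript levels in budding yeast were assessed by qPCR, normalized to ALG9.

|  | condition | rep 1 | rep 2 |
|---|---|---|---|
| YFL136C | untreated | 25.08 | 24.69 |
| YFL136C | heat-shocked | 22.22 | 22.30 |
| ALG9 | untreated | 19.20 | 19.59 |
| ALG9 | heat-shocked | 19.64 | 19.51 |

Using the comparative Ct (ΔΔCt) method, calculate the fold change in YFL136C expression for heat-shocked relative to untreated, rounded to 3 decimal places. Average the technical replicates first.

Mean Ct: YFL136C untreated 24.885; YFL136C heat-shocked 22.260; ALG9 untreated 19.395; ALG9 heat-shocked 19.575
ΔCt(untreated) = 24.885 − 19.395 = 5.490
ΔCt(heat-shocked) = 22.260 − 19.575 = 2.685
ΔΔCt = 2.685 − 5.490 = -2.805
Fold change = 2^(−(-2.805)) = 2^2.805 = 6.9886

6.989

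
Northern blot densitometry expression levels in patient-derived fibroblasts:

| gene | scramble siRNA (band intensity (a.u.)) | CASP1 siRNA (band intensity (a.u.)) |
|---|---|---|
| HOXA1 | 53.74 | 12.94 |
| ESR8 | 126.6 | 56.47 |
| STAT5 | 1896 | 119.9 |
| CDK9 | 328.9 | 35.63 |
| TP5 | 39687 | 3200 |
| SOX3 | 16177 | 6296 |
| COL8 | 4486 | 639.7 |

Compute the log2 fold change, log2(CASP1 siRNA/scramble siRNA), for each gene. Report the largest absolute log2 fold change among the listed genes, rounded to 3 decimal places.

log2(12.94/53.74) = -2.054  (HOXA1)
log2(56.47/126.6) = -1.165  (ESR8)
log2(119.9/1896) = -3.983  (STAT5)
log2(35.63/328.9) = -3.206  (CDK9)
log2(3200/39687) = -3.633  (TP5)
log2(6296/16177) = -1.361  (SOX3)
log2(639.7/4486) = -2.810  (COL8)
The largest magnitude belongs to STAT5.

3.983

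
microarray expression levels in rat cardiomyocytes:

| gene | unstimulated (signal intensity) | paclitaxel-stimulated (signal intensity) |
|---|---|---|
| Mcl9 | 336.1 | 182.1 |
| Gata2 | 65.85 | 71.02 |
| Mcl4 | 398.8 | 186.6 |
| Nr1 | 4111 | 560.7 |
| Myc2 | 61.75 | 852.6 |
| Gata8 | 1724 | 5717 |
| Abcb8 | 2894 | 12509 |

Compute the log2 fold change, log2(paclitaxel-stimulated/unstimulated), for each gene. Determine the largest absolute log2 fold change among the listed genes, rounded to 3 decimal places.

3.787

log2(182.1/336.1) = -0.884  (Mcl9)
log2(71.02/65.85) = 0.109  (Gata2)
log2(186.6/398.8) = -1.096  (Mcl4)
log2(560.7/4111) = -2.874  (Nr1)
log2(852.6/61.75) = 3.787  (Myc2)
log2(5717/1724) = 1.729  (Gata8)
log2(12509/2894) = 2.112  (Abcb8)
The largest magnitude belongs to Myc2.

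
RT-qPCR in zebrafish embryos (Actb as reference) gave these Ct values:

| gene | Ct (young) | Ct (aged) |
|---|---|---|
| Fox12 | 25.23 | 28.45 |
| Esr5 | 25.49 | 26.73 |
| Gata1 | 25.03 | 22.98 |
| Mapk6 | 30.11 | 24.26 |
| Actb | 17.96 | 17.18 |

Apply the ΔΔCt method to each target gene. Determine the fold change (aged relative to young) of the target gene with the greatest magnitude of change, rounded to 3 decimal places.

33.591

Fox12: ΔΔCt = (28.45−17.18) − (25.23−17.96) = 11.27 − 7.27 = 4.00; fold change = 2^-4.00 = 0.062
Esr5: ΔΔCt = (26.73−17.18) − (25.49−17.96) = 9.55 − 7.53 = 2.02; fold change = 2^-2.02 = 0.247
Gata1: ΔΔCt = (22.98−17.18) − (25.03−17.96) = 5.80 − 7.07 = -1.27; fold change = 2^1.27 = 2.412
Mapk6: ΔΔCt = (24.26−17.18) − (30.11−17.96) = 7.08 − 12.15 = -5.07; fold change = 2^5.07 = 33.591
Mapk6 has the largest |ΔΔCt| = 5.07.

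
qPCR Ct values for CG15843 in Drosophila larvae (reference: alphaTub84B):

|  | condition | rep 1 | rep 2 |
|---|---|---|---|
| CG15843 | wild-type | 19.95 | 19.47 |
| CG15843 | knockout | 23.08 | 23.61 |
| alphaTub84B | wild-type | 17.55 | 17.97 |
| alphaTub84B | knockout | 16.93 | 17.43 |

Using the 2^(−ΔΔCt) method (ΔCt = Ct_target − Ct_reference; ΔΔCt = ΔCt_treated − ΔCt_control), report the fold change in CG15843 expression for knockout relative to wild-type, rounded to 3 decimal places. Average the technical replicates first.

0.054

Mean Ct: CG15843 wild-type 19.710; CG15843 knockout 23.345; alphaTub84B wild-type 17.760; alphaTub84B knockout 17.180
ΔCt(wild-type) = 19.710 − 17.760 = 1.950
ΔCt(knockout) = 23.345 − 17.180 = 6.165
ΔΔCt = 6.165 − 1.950 = 4.215
Fold change = 2^(−4.215) = 0.0538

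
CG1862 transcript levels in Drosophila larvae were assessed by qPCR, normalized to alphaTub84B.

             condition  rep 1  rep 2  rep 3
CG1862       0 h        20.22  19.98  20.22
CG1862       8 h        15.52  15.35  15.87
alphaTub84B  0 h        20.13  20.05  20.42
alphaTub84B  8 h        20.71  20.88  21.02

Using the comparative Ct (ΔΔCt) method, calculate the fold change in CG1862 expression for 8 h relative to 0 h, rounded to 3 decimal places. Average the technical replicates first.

Mean Ct: CG1862 0 h 20.140; CG1862 8 h 15.580; alphaTub84B 0 h 20.200; alphaTub84B 8 h 20.870
ΔCt(0 h) = 20.140 − 20.200 = -0.060
ΔCt(8 h) = 15.580 − 20.870 = -5.290
ΔΔCt = -5.290 − (-0.060) = -5.230
Fold change = 2^(−(-5.230)) = 2^5.230 = 37.5307

37.531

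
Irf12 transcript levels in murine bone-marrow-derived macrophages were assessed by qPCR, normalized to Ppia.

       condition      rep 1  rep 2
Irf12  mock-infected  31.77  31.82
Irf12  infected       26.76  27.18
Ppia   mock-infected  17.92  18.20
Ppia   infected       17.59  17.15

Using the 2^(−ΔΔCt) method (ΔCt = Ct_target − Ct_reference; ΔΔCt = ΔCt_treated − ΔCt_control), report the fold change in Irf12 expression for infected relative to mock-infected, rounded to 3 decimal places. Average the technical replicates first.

Mean Ct: Irf12 mock-infected 31.795; Irf12 infected 26.970; Ppia mock-infected 18.060; Ppia infected 17.370
ΔCt(mock-infected) = 31.795 − 18.060 = 13.735
ΔCt(infected) = 26.970 − 17.370 = 9.600
ΔΔCt = 9.600 − 13.735 = -4.135
Fold change = 2^(−(-4.135)) = 2^4.135 = 17.5695

17.569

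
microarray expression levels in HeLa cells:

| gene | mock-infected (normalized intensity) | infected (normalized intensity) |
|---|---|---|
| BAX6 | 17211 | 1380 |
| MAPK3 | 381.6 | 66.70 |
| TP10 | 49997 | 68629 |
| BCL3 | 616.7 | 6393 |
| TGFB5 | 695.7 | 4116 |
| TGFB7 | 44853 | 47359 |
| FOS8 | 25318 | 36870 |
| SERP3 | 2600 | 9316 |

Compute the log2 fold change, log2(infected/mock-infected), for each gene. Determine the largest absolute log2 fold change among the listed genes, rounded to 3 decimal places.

3.641

log2(1380/17211) = -3.641  (BAX6)
log2(66.70/381.6) = -2.516  (MAPK3)
log2(68629/49997) = 0.457  (TP10)
log2(6393/616.7) = 3.374  (BCL3)
log2(4116/695.7) = 2.565  (TGFB5)
log2(47359/44853) = 0.078  (TGFB7)
log2(36870/25318) = 0.542  (FOS8)
log2(9316/2600) = 1.841  (SERP3)
The largest magnitude belongs to BAX6.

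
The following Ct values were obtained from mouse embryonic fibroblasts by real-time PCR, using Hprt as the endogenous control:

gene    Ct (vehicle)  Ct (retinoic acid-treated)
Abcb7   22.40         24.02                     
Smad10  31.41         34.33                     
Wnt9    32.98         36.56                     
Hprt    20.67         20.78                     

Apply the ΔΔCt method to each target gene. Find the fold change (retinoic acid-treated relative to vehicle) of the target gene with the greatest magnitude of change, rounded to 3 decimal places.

0.090

Abcb7: ΔΔCt = (24.02−20.78) − (22.40−20.67) = 3.24 − 1.73 = 1.51; fold change = 2^-1.51 = 0.351
Smad10: ΔΔCt = (34.33−20.78) − (31.41−20.67) = 13.55 − 10.74 = 2.81; fold change = 2^-2.81 = 0.143
Wnt9: ΔΔCt = (36.56−20.78) − (32.98−20.67) = 15.78 − 12.31 = 3.47; fold change = 2^-3.47 = 0.090
Wnt9 has the largest |ΔΔCt| = 3.47.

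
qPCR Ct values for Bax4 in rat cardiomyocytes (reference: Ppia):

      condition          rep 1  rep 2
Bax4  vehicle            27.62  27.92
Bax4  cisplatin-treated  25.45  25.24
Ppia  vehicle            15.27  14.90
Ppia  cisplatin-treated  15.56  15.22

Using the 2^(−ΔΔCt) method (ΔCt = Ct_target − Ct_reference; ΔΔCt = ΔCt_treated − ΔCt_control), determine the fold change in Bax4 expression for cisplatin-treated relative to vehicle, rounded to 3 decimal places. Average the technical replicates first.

6.635

Mean Ct: Bax4 vehicle 27.770; Bax4 cisplatin-treated 25.345; Ppia vehicle 15.085; Ppia cisplatin-treated 15.390
ΔCt(vehicle) = 27.770 − 15.085 = 12.685
ΔCt(cisplatin-treated) = 25.345 − 15.390 = 9.955
ΔΔCt = 9.955 − 12.685 = -2.730
Fold change = 2^(−(-2.730)) = 2^2.730 = 6.6346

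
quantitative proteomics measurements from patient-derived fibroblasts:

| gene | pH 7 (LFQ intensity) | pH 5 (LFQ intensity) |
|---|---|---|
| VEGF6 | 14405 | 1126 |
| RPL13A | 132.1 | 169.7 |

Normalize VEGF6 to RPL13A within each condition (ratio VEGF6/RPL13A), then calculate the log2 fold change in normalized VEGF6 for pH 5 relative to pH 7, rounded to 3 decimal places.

VEGF6/RPL13A (pH 7) = 14405 / 132.1 = 109.05
VEGF6/RPL13A (pH 5) = 1126 / 169.7 = 6.6352
Fold change = 6.6352 / 109.05 = 0.0608
log2(0.0608) = -4.0386

-4.039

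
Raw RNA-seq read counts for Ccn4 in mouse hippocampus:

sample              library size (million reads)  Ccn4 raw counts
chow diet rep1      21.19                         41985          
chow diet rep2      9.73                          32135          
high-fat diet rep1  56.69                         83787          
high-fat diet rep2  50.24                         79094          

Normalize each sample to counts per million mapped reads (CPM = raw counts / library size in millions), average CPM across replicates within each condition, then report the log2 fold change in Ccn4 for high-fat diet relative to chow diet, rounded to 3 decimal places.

CPM(chow diet rep1) = 41985 / 21.19 = 1981.3591
CPM(chow diet rep2) = 32135 / 9.73 = 3302.6721
CPM(high-fat diet rep1) = 83787 / 56.69 = 1477.9855
CPM(high-fat diet rep2) = 79094 / 50.24 = 1574.3232
mean CPM(chow diet) = 2642.0156; mean CPM(high-fat diet) = 1526.1544
Fold change = 1526.1544 / 2642.0156 = 0.57765
log2(0.57765) = -0.7917

-0.792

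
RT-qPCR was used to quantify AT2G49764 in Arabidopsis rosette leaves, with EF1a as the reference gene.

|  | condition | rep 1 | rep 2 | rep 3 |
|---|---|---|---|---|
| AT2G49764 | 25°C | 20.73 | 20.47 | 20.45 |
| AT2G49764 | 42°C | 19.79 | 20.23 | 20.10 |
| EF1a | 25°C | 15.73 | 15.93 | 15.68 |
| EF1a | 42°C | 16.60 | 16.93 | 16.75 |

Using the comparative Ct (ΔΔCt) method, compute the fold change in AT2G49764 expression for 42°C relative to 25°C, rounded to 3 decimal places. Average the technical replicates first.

2.809

Mean Ct: AT2G49764 25°C 20.550; AT2G49764 42°C 20.040; EF1a 25°C 15.780; EF1a 42°C 16.760
ΔCt(25°C) = 20.550 − 15.780 = 4.770
ΔCt(42°C) = 20.040 − 16.760 = 3.280
ΔΔCt = 3.280 − 4.770 = -1.490
Fold change = 2^(−(-1.490)) = 2^1.490 = 2.8089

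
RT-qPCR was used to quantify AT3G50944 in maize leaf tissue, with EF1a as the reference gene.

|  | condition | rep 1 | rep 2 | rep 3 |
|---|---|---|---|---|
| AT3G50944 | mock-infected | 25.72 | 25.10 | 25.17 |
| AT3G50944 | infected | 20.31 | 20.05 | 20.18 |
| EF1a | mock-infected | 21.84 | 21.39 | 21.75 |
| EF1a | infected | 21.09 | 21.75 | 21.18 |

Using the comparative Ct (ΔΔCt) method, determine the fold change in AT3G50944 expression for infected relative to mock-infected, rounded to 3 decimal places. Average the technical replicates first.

Mean Ct: AT3G50944 mock-infected 25.330; AT3G50944 infected 20.180; EF1a mock-infected 21.660; EF1a infected 21.340
ΔCt(mock-infected) = 25.330 − 21.660 = 3.670
ΔCt(infected) = 20.180 − 21.340 = -1.160
ΔΔCt = -1.160 − 3.670 = -4.830
Fold change = 2^(−(-4.830)) = 2^4.830 = 28.4430

28.443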